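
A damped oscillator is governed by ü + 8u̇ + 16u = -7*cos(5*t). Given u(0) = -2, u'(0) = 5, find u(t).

u = -3425*exp(-4*t)/1681 - 280*sin(5*t)/1681 + 63*cos(5*t)/1681 - 95*t*exp(-4*t)/41

Characteristic equation r² + 8r + 16 = 0 has discriminant (8)² - 4·(16) = 0, so r = -4 is a repeated root.
Hence u_h = (C1 + C2*t)*exp(-4*t).
Try u_p = A*cos(5*t) + B*sin(5*t). Substituting and equating the coefficients of cos(5t) and sin(5t) gives A = 63/1681, B = -280/1681, so u_p = -280*sin(5*t)/1681 + 63*cos(5*t)/1681.
General solution: u = -280*sin(5*t)/1681 + 63*cos(5*t)/1681 + C1*exp(-4*t) + C2*t*exp(-4*t).
Apply the initial conditions: u(0) = 63/1681 + C1 = -2 and u'(0) = -1400/1681 + C2 - 4*C1 = 5. Solving gives C1 = -3425/1681, C2 = -95/41.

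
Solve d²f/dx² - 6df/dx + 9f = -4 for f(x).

f = -4/9 + C1*exp(3*x) + C2*x*exp(3*x)

Characteristic equation r² - 6r + 9 = 0 has discriminant (-6)² - 4·(9) = 0, so r = 3 is a repeated root.
Hence f_h = (C1 + C2*x)*exp(3*x).
For the particular solution try f_p = A0. Substituting and matching coefficients of each power of x gives A0 = -4/9, so f_p = -4/9.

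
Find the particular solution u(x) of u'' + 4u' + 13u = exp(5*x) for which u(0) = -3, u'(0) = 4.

Characteristic equation r² + 4r + 13 = 0 has discriminant (4)² - 4·(13) = -36 < 0, so r = -2 ± 3i.
Hence u_h = C1*cos(3*x)*exp(-2*x) + C2*exp(-2*x)*sin(3*x).
Try u_p = A*exp(5*x). Substituting into the equation and dividing by exp(5*x) gives A = 1/58, so u_p = exp(5*x)/58.
General solution: u = exp(5*x)/58 + C1*cos(3*x)*exp(-2*x) + C2*exp(-2*x)*sin(3*x).
Apply the initial conditions: u(0) = 1/58 + C1 = -3 and u'(0) = 5/58 - 2*C1 + 3*C2 = 4. Solving gives C1 = -175/58, C2 = -41/58.

u = exp(5*x)/58 - 175*cos(3*x)*exp(-2*x)/58 - 41*exp(-2*x)*sin(3*x)/58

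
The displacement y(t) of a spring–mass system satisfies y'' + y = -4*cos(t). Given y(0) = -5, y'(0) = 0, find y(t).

y = -5*cos(t) - 2*t*sin(t)

Characteristic equation r² + 1 = 0 has discriminant (0)² - 4·(1) = -4 < 0, so r = ± i.
Hence y_h = C1*cos(t) + C2*sin(t).
Since ±1i are characteristic roots, multiply the trial by t. Try y_p = t*(A*cos(t) + B*sin(t)). Substituting and equating the coefficients of cos(t) and sin(t) gives A = 0, B = -2, so y_p = -2*t*sin(t).
General solution: y = C1*cos(t) + C2*sin(t) - 2*t*sin(t).
Apply the initial conditions: y(0) = C1 = -5 and y'(0) = C2 = 0. Solving gives C1 = -5, C2 = 0.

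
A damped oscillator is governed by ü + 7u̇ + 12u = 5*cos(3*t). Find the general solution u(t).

Characteristic equation r² + 7r + 12 = 0 factors as (r + 4)(r + 3) = 0, so r = -4, -3.
Hence u_h = C1*exp(-4*t) + C2*exp(-3*t).
Try u_p = A*cos(3*t) + B*sin(3*t). Substituting and equating the coefficients of cos(3t) and sin(3t) gives A = 1/30, B = 7/30, so u_p = cos(3*t)/30 + 7*sin(3*t)/30.

u = cos(3*t)/30 + 7*sin(3*t)/30 + C1*exp(-4*t) + C2*exp(-3*t)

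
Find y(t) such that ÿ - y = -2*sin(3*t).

y = sin(3*t)/5 + C1*exp(t) + C2*exp(-t)

Characteristic equation r² - 1 = 0 factors as (r - 1)(r + 1) = 0, so r = 1, -1.
Hence y_h = C1*exp(t) + C2*exp(-t).
Try y_p = A*cos(3*t) + B*sin(3*t). Substituting and equating the coefficients of cos(3t) and sin(3t) gives A = 0, B = 1/5, so y_p = sin(3*t)/5.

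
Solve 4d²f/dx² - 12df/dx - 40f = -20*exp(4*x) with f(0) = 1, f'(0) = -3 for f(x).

f = -6*exp(5*x)/7 + 5*exp(4*x)/6 + 43*exp(-2*x)/42

Divide through by 4: f'' - 3f' - 10f = -5*exp(4*x).
Characteristic equation r² - 3r - 10 = 0 factors as (r + 2)(r - 5) = 0, so r = -2, 5.
Hence f_h = C1*exp(-2*x) + C2*exp(5*x).
Try f_p = A*exp(4*x). Substituting into the equation and dividing by exp(4*x) gives A = 5/6, so f_p = 5*exp(4*x)/6.
General solution: f = 5*exp(4*x)/6 + C1*exp(-2*x) + C2*exp(5*x).
Apply the initial conditions: f(0) = 5/6 + C1 + C2 = 1 and f'(0) = 10/3 - 2*C1 + 5*C2 = -3. Solving gives C1 = 43/42, C2 = -6/7.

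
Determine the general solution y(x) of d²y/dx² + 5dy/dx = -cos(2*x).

Characteristic equation r² + 5r = 0 factors as (r + 5)r = 0, so r = -5, 0.
Hence y_h = C1*exp(-5*x) + C2.
Try y_p = A*cos(2*x) + B*sin(2*x). Substituting and equating the coefficients of cos(2x) and sin(2x) gives A = 1/29, B = -5/58, so y_p = -5*sin(2*x)/58 + cos(2*x)/29.

y = C2 - 5*sin(2*x)/58 + cos(2*x)/29 + C1*exp(-5*x)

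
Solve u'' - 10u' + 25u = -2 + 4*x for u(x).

Characteristic equation r² - 10r + 25 = 0 has discriminant (-10)² - 4·(25) = 0, so r = 5 is a repeated root.
Hence u_h = (C1 + C2*x)*exp(5*x).
For the particular solution try u_p = A0 + A1*x. Substituting and matching coefficients of each power of x gives A0 = -2/125, A1 = 4/25, so u_p = -2/125 + 4*x/25.

u = -2/125 + 4*x/25 + C1*exp(5*x) + C2*x*exp(5*x)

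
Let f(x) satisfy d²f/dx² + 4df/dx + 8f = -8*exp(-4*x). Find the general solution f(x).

Characteristic equation r² + 4r + 8 = 0 has discriminant (4)² - 4·(8) = -16 < 0, so r = -2 ± 2i.
Hence f_h = C1*cos(2*x)*exp(-2*x) + C2*exp(-2*x)*sin(2*x).
Try f_p = A*exp(-4*x). Substituting into the equation and dividing by exp(-4*x) gives A = -1, so f_p = -exp(-4*x).

f = -exp(-4*x) + C1*cos(2*x)*exp(-2*x) + C2*exp(-2*x)*sin(2*x)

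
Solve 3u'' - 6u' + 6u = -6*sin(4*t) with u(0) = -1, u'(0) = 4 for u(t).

Divide through by 3: u'' - 2u' + 2u = -2*sin(4*t).
Characteristic equation r² - 2r + 2 = 0 has discriminant (-2)² - 4·(2) = -4 < 0, so r = 1 ± i.
Hence u_h = C1*cos(t)*exp(t) + C2*exp(t)*sin(t).
Try u_p = A*cos(4*t) + B*sin(4*t). Substituting and equating the coefficients of cos(4t) and sin(4t) gives A = -4/65, B = 7/65, so u_p = -4*cos(4*t)/65 + 7*sin(4*t)/65.
General solution: u = -4*cos(4*t)/65 + 7*sin(4*t)/65 + C1*cos(t)*exp(t) + C2*exp(t)*sin(t).
Apply the initial conditions: u(0) = -4/65 + C1 = -1 and u'(0) = 28/65 + C1 + C2 = 4. Solving gives C1 = -61/65, C2 = 293/65.

u = -4*cos(4*t)/65 + 7*sin(4*t)/65 - 61*cos(t)*exp(t)/65 + 293*exp(t)*sin(t)/65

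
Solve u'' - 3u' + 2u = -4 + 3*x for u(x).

u = 1/4 + 3*x/2 + C1*exp(2*x) + C2*exp(x)

Characteristic equation r² - 3r + 2 = 0 factors as (r - 2)(r - 1) = 0, so r = 2, 1.
Hence u_h = C1*exp(2*x) + C2*exp(x).
For the particular solution try u_p = A0 + A1*x. Substituting and matching coefficients of each power of x gives A0 = 1/4, A1 = 3/2, so u_p = 1/4 + 3*x/2.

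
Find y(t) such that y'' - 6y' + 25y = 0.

y = C1*cos(4*t)*exp(3*t) + C2*exp(3*t)*sin(4*t)

Characteristic equation r² - 6r + 25 = 0 has discriminant (-6)² - 4·(25) = -64 < 0, so r = 3 ± 4i.
Hence y_h = C1*cos(4*t)*exp(3*t) + C2*exp(3*t)*sin(4*t).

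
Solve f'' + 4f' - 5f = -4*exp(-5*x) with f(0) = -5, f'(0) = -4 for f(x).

f = -89*exp(x)/18 - exp(-5*x)/18 + 2*x*exp(-5*x)/3

Characteristic equation r² + 4r - 5 = 0 factors as (r - 1)(r + 5) = 0, so r = 1, -5.
Hence f_h = C1*exp(x) + C2*exp(-5*x).
Since exp(-5*x) solves the homogeneous equation (r = -5 is a root of multiplicity 1), multiply the trial by x. Try f_p = A*x*exp(-5*x). Substituting into the equation and dividing by exp(-5*x) gives A = 2/3, so f_p = 2*x*exp(-5*x)/3.
General solution: f = C1*exp(x) + C2*exp(-5*x) + 2*x*exp(-5*x)/3.
Apply the initial conditions: f(0) = C1 + C2 = -5 and f'(0) = 2/3 + C1 - 5*C2 = -4. Solving gives C1 = -89/18, C2 = -1/18.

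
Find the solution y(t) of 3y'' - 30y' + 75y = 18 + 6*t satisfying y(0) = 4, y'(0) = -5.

y = 34/125 + 2*t/25 + 466*exp(5*t)/125 - 593*t*exp(5*t)/25

Divide through by 3: y'' - 10y' + 25y = 6 + 2*t.
Characteristic equation r² - 10r + 25 = 0 has discriminant (-10)² - 4·(25) = 0, so r = 5 is a repeated root.
Hence y_h = (C1 + C2*t)*exp(5*t).
For the particular solution try y_p = A0 + A1*t. Substituting and matching coefficients of each power of t gives A0 = 34/125, A1 = 2/25, so y_p = 34/125 + 2*t/25.
General solution: y = 34/125 + 2*t/25 + C1*exp(5*t) + C2*t*exp(5*t).
Apply the initial conditions: y(0) = 34/125 + C1 = 4 and y'(0) = 2/25 + C2 + 5*C1 = -5. Solving gives C1 = 466/125, C2 = -593/25.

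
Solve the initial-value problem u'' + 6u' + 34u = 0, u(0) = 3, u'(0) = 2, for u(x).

u = 3*cos(5*x)*exp(-3*x) + 11*exp(-3*x)*sin(5*x)/5

Characteristic equation r² + 6r + 34 = 0 has discriminant (6)² - 4·(34) = -100 < 0, so r = -3 ± 5i.
Hence u_h = C1*cos(5*x)*exp(-3*x) + C2*exp(-3*x)*sin(5*x).
Apply the initial conditions: u(0) = C1 = 3 and u'(0) = -3*C1 + 5*C2 = 2. Solving gives C1 = 3, C2 = 11/5.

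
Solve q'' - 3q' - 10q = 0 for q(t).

Characteristic equation r² - 3r - 10 = 0 factors as (r - 5)(r + 2) = 0, so r = 5, -2.
Hence q_h = C1*exp(5*t) + C2*exp(-2*t).

q = C1*exp(5*t) + C2*exp(-2*t)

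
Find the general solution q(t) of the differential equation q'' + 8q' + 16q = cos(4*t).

q = sin(4*t)/32 + C1*exp(-4*t) + C2*t*exp(-4*t)

Characteristic equation r² + 8r + 16 = 0 has discriminant (8)² - 4·(16) = 0, so r = -4 is a repeated root.
Hence q_h = (C1 + C2*t)*exp(-4*t).
Try q_p = A*cos(4*t) + B*sin(4*t). Substituting and equating the coefficients of cos(4t) and sin(4t) gives A = 0, B = 1/32, so q_p = sin(4*t)/32.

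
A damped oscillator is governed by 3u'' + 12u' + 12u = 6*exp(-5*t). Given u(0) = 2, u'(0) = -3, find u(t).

Divide through by 3: u'' + 4u' + 4u = 2*exp(-5*t).
Characteristic equation r² + 4r + 4 = 0 has discriminant (4)² - 4·(4) = 0, so r = -2 is a repeated root.
Hence u_h = (C1 + C2*t)*exp(-2*t).
Try u_p = A*exp(-5*t). Substituting into the equation and dividing by exp(-5*t) gives A = 2/9, so u_p = 2*exp(-5*t)/9.
General solution: u = 2*exp(-5*t)/9 + C1*exp(-2*t) + C2*t*exp(-2*t).
Apply the initial conditions: u(0) = 2/9 + C1 = 2 and u'(0) = -10/9 + C2 - 2*C1 = -3. Solving gives C1 = 16/9, C2 = 5/3.

u = 2*exp(-5*t)/9 + 16*exp(-2*t)/9 + 5*t*exp(-2*t)/3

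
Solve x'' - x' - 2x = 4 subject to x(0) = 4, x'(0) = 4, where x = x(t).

x = -2 + 8*exp(-t)/3 + 10*exp(2*t)/3

Characteristic equation r² - r - 2 = 0 factors as (r + 1)(r - 2) = 0, so r = -1, 2.
Hence x_h = C1*exp(-t) + C2*exp(2*t).
For the particular solution try x_p = A0. Substituting and matching coefficients of each power of t gives A0 = -2, so x_p = -2.
General solution: x = -2 + C1*exp(-t) + C2*exp(2*t).
Apply the initial conditions: x(0) = -2 + C1 + C2 = 4 and x'(0) = -C1 + 2*C2 = 4. Solving gives C1 = 8/3, C2 = 10/3.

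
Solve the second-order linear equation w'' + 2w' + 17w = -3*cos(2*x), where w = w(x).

w = -39*cos(2*x)/185 - 12*sin(2*x)/185 + C1*cos(4*x)*exp(-x) + C2*exp(-x)*sin(4*x)

Characteristic equation r² + 2r + 17 = 0 has discriminant (2)² - 4·(17) = -64 < 0, so r = -1 ± 4i.
Hence w_h = C1*cos(4*x)*exp(-x) + C2*exp(-x)*sin(4*x).
Try w_p = A*cos(2*x) + B*sin(2*x). Substituting and equating the coefficients of cos(2x) and sin(2x) gives A = -39/185, B = -12/185, so w_p = -39*cos(2*x)/185 - 12*sin(2*x)/185.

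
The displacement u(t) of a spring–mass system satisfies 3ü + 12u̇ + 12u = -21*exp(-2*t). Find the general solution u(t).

Divide through by 3: u'' + 4u' + 4u = -7*exp(-2*t).
Characteristic equation r² + 4r + 4 = 0 has discriminant (4)² - 4·(4) = 0, so r = -2 is a repeated root.
Hence u_h = (C1 + C2*t)*exp(-2*t).
Since exp(-2*t) solves the homogeneous equation (r = -2 is a root of multiplicity 2), multiply the trial by t^2. Try u_p = A*t^2*exp(-2*t). Substituting into the equation and dividing by exp(-2*t) gives A = -7/2, so u_p = -7*t^2*exp(-2*t)/2.

u = C1*exp(-2*t) - 7*t**2*exp(-2*t)/2 + C2*t*exp(-2*t)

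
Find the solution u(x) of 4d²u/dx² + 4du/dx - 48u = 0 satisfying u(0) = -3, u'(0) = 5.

u = -exp(3*x) - 2*exp(-4*x)

Divide through by 4: u'' + u' - 12u = 0.
Characteristic equation r² + r - 12 = 0 factors as (r - 3)(r + 4) = 0, so r = 3, -4.
Hence u_h = C1*exp(3*x) + C2*exp(-4*x).
Apply the initial conditions: u(0) = C1 + C2 = -3 and u'(0) = -4*C2 + 3*C1 = 5. Solving gives C1 = -1, C2 = -2.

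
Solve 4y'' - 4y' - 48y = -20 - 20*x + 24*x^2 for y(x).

y = 7/24 + x/2 - x**2/2 + C1*exp(-3*x) + C2*exp(4*x)

Divide through by 4: y'' - y' - 12y = -5 - 5*x + 6*x^2.
Characteristic equation r² - r - 12 = 0 factors as (r + 3)(r - 4) = 0, so r = -3, 4.
Hence y_h = C1*exp(-3*x) + C2*exp(4*x).
For the particular solution try y_p = A0 + A1*x + A2*x^2. Substituting and matching coefficients of each power of x gives A0 = 7/24, A1 = 1/2, A2 = -1/2, so y_p = 7/24 + x/2 - x^2/2.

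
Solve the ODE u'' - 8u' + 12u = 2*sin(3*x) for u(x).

Characteristic equation r² - 8r + 12 = 0 factors as (r - 6)(r - 2) = 0, so r = 6, 2.
Hence u_h = C1*exp(6*x) + C2*exp(2*x).
Try u_p = A*cos(3*x) + B*sin(3*x). Substituting and equating the coefficients of cos(3x) and sin(3x) gives A = 16/195, B = 2/195, so u_p = 2*sin(3*x)/195 + 16*cos(3*x)/195.

u = 2*sin(3*x)/195 + 16*cos(3*x)/195 + C1*exp(6*x) + C2*exp(2*x)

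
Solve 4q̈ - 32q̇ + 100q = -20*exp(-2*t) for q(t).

q = -exp(-2*t)/9 + C1*cos(3*t)*exp(4*t) + C2*exp(4*t)*sin(3*t)

Divide through by 4: q'' - 8q' + 25q = -5*exp(-2*t).
Characteristic equation r² - 8r + 25 = 0 has discriminant (-8)² - 4·(25) = -36 < 0, so r = 4 ± 3i.
Hence q_h = C1*cos(3*t)*exp(4*t) + C2*exp(4*t)*sin(3*t).
Try q_p = A*exp(-2*t). Substituting into the equation and dividing by exp(-2*t) gives A = -1/9, so q_p = -exp(-2*t)/9.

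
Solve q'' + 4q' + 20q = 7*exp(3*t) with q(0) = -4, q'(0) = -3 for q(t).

q = 7*exp(3*t)/41 - 243*exp(-2*t)*sin(4*t)/82 - 171*cos(4*t)*exp(-2*t)/41

Characteristic equation r² + 4r + 20 = 0 has discriminant (4)² - 4·(20) = -64 < 0, so r = -2 ± 4i.
Hence q_h = C1*cos(4*t)*exp(-2*t) + C2*exp(-2*t)*sin(4*t).
Try q_p = A*exp(3*t). Substituting into the equation and dividing by exp(3*t) gives A = 7/41, so q_p = 7*exp(3*t)/41.
General solution: q = 7*exp(3*t)/41 + C1*cos(4*t)*exp(-2*t) + C2*exp(-2*t)*sin(4*t).
Apply the initial conditions: q(0) = 7/41 + C1 = -4 and q'(0) = 21/41 - 2*C1 + 4*C2 = -3. Solving gives C1 = -171/41, C2 = -243/82.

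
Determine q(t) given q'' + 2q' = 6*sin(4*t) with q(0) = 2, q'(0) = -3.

Characteristic equation r² + 2r = 0 factors as (r + 2)r = 0, so r = -2, 0.
Hence q_h = C1*exp(-2*t) + C2.
Try q_p = A*cos(4*t) + B*sin(4*t). Substituting and equating the coefficients of cos(4t) and sin(4t) gives A = -3/20, B = -3/10, so q_p = -3*sin(4*t)/10 - 3*cos(4*t)/20.
General solution: q = C2 - 3*sin(4*t)/10 - 3*cos(4*t)/20 + C1*exp(-2*t).
Apply the initial conditions: q(0) = -3/20 + C1 + C2 = 2 and q'(0) = -6/5 - 2*C1 = -3. Solving gives C1 = 9/10, C2 = 5/4.

q = 5/4 - 3*sin(4*t)/10 - 3*cos(4*t)/20 + 9*exp(-2*t)/10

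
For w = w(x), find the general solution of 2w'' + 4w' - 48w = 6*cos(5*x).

Divide through by 2: w'' + 2w' - 24w = 3*cos(5*x).
Characteristic equation r² + 2r - 24 = 0 factors as (r + 6)(r - 4) = 0, so r = -6, 4.
Hence w_h = C1*exp(-6*x) + C2*exp(4*x).
Try w_p = A*cos(5*x) + B*sin(5*x). Substituting and equating the coefficients of cos(5x) and sin(5x) gives A = -147/2501, B = 30/2501, so w_p = -147*cos(5*x)/2501 + 30*sin(5*x)/2501.

w = -147*cos(5*x)/2501 + 30*sin(5*x)/2501 + C1*exp(-6*x) + C2*exp(4*x)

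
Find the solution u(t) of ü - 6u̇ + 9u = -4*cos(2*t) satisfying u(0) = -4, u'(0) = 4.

u = -656*exp(3*t)/169 - 20*cos(2*t)/169 + 48*sin(2*t)/169 + 196*t*exp(3*t)/13

Characteristic equation r² - 6r + 9 = 0 has discriminant (-6)² - 4·(9) = 0, so r = 3 is a repeated root.
Hence u_h = (C1 + C2*t)*exp(3*t).
Try u_p = A*cos(2*t) + B*sin(2*t). Substituting and equating the coefficients of cos(2t) and sin(2t) gives A = -20/169, B = 48/169, so u_p = -20*cos(2*t)/169 + 48*sin(2*t)/169.
General solution: u = -20*cos(2*t)/169 + 48*sin(2*t)/169 + C1*exp(3*t) + C2*t*exp(3*t).
Apply the initial conditions: u(0) = -20/169 + C1 = -4 and u'(0) = 96/169 + C2 + 3*C1 = 4. Solving gives C1 = -656/169, C2 = 196/13.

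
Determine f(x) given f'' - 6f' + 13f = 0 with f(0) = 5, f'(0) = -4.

Characteristic equation r² - 6r + 13 = 0 has discriminant (-6)² - 4·(13) = -16 < 0, so r = 3 ± 2i.
Hence f_h = C1*cos(2*x)*exp(3*x) + C2*exp(3*x)*sin(2*x).
Apply the initial conditions: f(0) = C1 = 5 and f'(0) = 2*C2 + 3*C1 = -4. Solving gives C1 = 5, C2 = -19/2.

f = 5*cos(2*x)*exp(3*x) - 19*exp(3*x)*sin(2*x)/2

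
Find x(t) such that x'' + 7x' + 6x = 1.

Characteristic equation r² + 7r + 6 = 0 factors as (r + 6)(r + 1) = 0, so r = -6, -1.
Hence x_h = C1*exp(-6*t) + C2*exp(-t).
For the particular solution try x_p = A0. Substituting and matching coefficients of each power of t gives A0 = 1/6, so x_p = 1/6.

x = 1/6 + C1*exp(-6*t) + C2*exp(-t)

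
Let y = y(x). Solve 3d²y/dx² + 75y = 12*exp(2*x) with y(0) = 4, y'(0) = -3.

Divide through by 3: y'' + 25y = 4*exp(2*x).
Characteristic equation r² + 25 = 0 has discriminant (0)² - 4·(25) = -100 < 0, so r = ± 5i.
Hence y_h = C1*cos(5*x) + C2*sin(5*x).
Try y_p = A*exp(2*x). Substituting into the equation and dividing by exp(2*x) gives A = 4/29, so y_p = 4*exp(2*x)/29.
General solution: y = 4*exp(2*x)/29 + C1*cos(5*x) + C2*sin(5*x).
Apply the initial conditions: y(0) = 4/29 + C1 = 4 and y'(0) = 8/29 + 5*C2 = -3. Solving gives C1 = 112/29, C2 = -19/29.

y = -19*sin(5*x)/29 + 4*exp(2*x)/29 + 112*cos(5*x)/29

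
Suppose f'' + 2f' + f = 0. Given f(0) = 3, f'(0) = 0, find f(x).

Characteristic equation r² + 2r + 1 = 0 has discriminant (2)² - 4·(1) = 0, so r = -1 is a repeated root.
Hence f_h = (C1 + C2*x)*exp(-x).
Apply the initial conditions: f(0) = C1 = 3 and f'(0) = C2 - C1 = 0. Solving gives C1 = 3, C2 = 3.

f = 3*exp(-x) + 3*x*exp(-x)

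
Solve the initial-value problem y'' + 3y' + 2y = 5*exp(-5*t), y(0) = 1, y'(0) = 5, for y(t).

Characteristic equation r² + 3r + 2 = 0 factors as (r + 1)(r + 2) = 0, so r = -1, -2.
Hence y_h = C1*exp(-t) + C2*exp(-2*t).
Try y_p = A*exp(-5*t). Substituting into the equation and dividing by exp(-5*t) gives A = 5/12, so y_p = 5*exp(-5*t)/12.
General solution: y = 5*exp(-5*t)/12 + C1*exp(-t) + C2*exp(-2*t).
Apply the initial conditions: y(0) = 5/12 + C1 + C2 = 1 and y'(0) = -25/12 - C1 - 2*C2 = 5. Solving gives C1 = 33/4, C2 = -23/3.

y = -23*exp(-2*t)/3 + 5*exp(-5*t)/12 + 33*exp(-t)/4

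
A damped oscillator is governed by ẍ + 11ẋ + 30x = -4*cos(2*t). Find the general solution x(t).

Characteristic equation r² + 11r + 30 = 0 factors as (r + 5)(r + 6) = 0, so r = -5, -6.
Hence x_h = C1*exp(-5*t) + C2*exp(-6*t).
Try x_p = A*cos(2*t) + B*sin(2*t). Substituting and equating the coefficients of cos(2t) and sin(2t) gives A = -13/145, B = -11/145, so x_p = -13*cos(2*t)/145 - 11*sin(2*t)/145.

x = -13*cos(2*t)/145 - 11*sin(2*t)/145 + C1*exp(-5*t) + C2*exp(-6*t)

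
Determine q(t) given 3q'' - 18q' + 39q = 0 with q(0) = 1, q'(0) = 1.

q = cos(2*t)*exp(3*t) - exp(3*t)*sin(2*t)

Divide through by 3: q'' - 6q' + 13q = 0.
Characteristic equation r² - 6r + 13 = 0 has discriminant (-6)² - 4·(13) = -16 < 0, so r = 3 ± 2i.
Hence q_h = C1*cos(2*t)*exp(3*t) + C2*exp(3*t)*sin(2*t).
Apply the initial conditions: q(0) = C1 = 1 and q'(0) = 2*C2 + 3*C1 = 1. Solving gives C1 = 1, C2 = -1.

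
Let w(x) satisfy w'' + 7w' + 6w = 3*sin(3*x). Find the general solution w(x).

w = -7*cos(3*x)/50 - sin(3*x)/50 + C1*exp(-6*x) + C2*exp(-x)

Characteristic equation r² + 7r + 6 = 0 factors as (r + 6)(r + 1) = 0, so r = -6, -1.
Hence w_h = C1*exp(-6*x) + C2*exp(-x).
Try w_p = A*cos(3*x) + B*sin(3*x). Substituting and equating the coefficients of cos(3x) and sin(3x) gives A = -7/50, B = -1/50, so w_p = -7*cos(3*x)/50 - sin(3*x)/50.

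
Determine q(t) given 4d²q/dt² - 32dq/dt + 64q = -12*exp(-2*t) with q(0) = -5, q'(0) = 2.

Divide through by 4: q'' - 8q' + 16q = -3*exp(-2*t).
Characteristic equation r² - 8r + 16 = 0 has discriminant (-8)² - 4·(16) = 0, so r = 4 is a repeated root.
Hence q_h = (C1 + C2*t)*exp(4*t).
Try q_p = A*exp(-2*t). Substituting into the equation and dividing by exp(-2*t) gives A = -1/12, so q_p = -exp(-2*t)/12.
General solution: q = -exp(-2*t)/12 + C1*exp(4*t) + C2*t*exp(4*t).
Apply the initial conditions: q(0) = -1/12 + C1 = -5 and q'(0) = 1/6 + C2 + 4*C1 = 2. Solving gives C1 = -59/12, C2 = 43/2.

q = -59*exp(4*t)/12 - exp(-2*t)/12 + 43*t*exp(4*t)/2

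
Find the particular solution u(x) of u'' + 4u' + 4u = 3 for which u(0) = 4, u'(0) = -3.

Characteristic equation r² + 4r + 4 = 0 has discriminant (4)² - 4·(4) = 0, so r = -2 is a repeated root.
Hence u_h = (C1 + C2*x)*exp(-2*x).
For the particular solution try u_p = A0. Substituting and matching coefficients of each power of x gives A0 = 3/4, so u_p = 3/4.
General solution: u = 3/4 + C1*exp(-2*x) + C2*x*exp(-2*x).
Apply the initial conditions: u(0) = 3/4 + C1 = 4 and u'(0) = C2 - 2*C1 = -3. Solving gives C1 = 13/4, C2 = 7/2.

u = 3/4 + 13*exp(-2*x)/4 + 7*x*exp(-2*x)/2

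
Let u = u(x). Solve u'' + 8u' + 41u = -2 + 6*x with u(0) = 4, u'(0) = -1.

u = -130/1681 + 6*x/41 + 6854*cos(5*x)*exp(-4*x)/1681 + 25489*exp(-4*x)*sin(5*x)/8405

Characteristic equation r² + 8r + 41 = 0 has discriminant (8)² - 4·(41) = -100 < 0, so r = -4 ± 5i.
Hence u_h = C1*cos(5*x)*exp(-4*x) + C2*exp(-4*x)*sin(5*x).
For the particular solution try u_p = A0 + A1*x. Substituting and matching coefficients of each power of x gives A0 = -130/1681, A1 = 6/41, so u_p = -130/1681 + 6*x/41.
General solution: u = -130/1681 + 6*x/41 + C1*cos(5*x)*exp(-4*x) + C2*exp(-4*x)*sin(5*x).
Apply the initial conditions: u(0) = -130/1681 + C1 = 4 and u'(0) = 6/41 - 4*C1 + 5*C2 = -1. Solving gives C1 = 6854/1681, C2 = 25489/8405.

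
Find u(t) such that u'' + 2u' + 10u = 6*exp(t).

u = 6*exp(t)/13 + C1*cos(3*t)*exp(-t) + C2*exp(-t)*sin(3*t)

Characteristic equation r² + 2r + 10 = 0 has discriminant (2)² - 4·(10) = -36 < 0, so r = -1 ± 3i.
Hence u_h = C1*cos(3*t)*exp(-t) + C2*exp(-t)*sin(3*t).
Try u_p = A*exp(t). Substituting into the equation and dividing by exp(t) gives A = 6/13, so u_p = 6*exp(t)/13.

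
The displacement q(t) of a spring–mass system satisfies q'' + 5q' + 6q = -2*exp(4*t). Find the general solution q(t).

Characteristic equation r² + 5r + 6 = 0 factors as (r + 3)(r + 2) = 0, so r = -3, -2.
Hence q_h = C1*exp(-3*t) + C2*exp(-2*t).
Try q_p = A*exp(4*t). Substituting into the equation and dividing by exp(4*t) gives A = -1/21, so q_p = -exp(4*t)/21.

q = -exp(4*t)/21 + C1*exp(-3*t) + C2*exp(-2*t)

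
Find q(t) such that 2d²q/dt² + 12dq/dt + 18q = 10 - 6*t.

q = 7/9 - t/3 + C1*exp(-3*t) + C2*t*exp(-3*t)

Divide through by 2: q'' + 6q' + 9q = 5 - 3*t.
Characteristic equation r² + 6r + 9 = 0 has discriminant (6)² - 4·(9) = 0, so r = -3 is a repeated root.
Hence q_h = (C1 + C2*t)*exp(-3*t).
For the particular solution try q_p = A0 + A1*t. Substituting and matching coefficients of each power of t gives A0 = 7/9, A1 = -1/3, so q_p = 7/9 - t/3.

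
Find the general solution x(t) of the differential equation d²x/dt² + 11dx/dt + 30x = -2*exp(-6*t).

Characteristic equation r² + 11r + 30 = 0 factors as (r + 6)(r + 5) = 0, so r = -6, -5.
Hence x_h = C1*exp(-6*t) + C2*exp(-5*t).
Since exp(-6*t) solves the homogeneous equation (r = -6 is a root of multiplicity 1), multiply the trial by t. Try x_p = A*t*exp(-6*t). Substituting into the equation and dividing by exp(-6*t) gives A = 2, so x_p = 2*t*exp(-6*t).

x = C1*exp(-6*t) + C2*exp(-5*t) + 2*t*exp(-6*t)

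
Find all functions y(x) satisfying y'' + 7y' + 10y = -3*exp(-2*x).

y = C1*exp(-5*x) + C2*exp(-2*x) - x*exp(-2*x)

Characteristic equation r² + 7r + 10 = 0 factors as (r + 5)(r + 2) = 0, so r = -5, -2.
Hence y_h = C1*exp(-5*x) + C2*exp(-2*x).
Since exp(-2*x) solves the homogeneous equation (r = -2 is a root of multiplicity 1), multiply the trial by x. Try y_p = A*x*exp(-2*x). Substituting into the equation and dividing by exp(-2*x) gives A = -1, so y_p = -x*exp(-2*x).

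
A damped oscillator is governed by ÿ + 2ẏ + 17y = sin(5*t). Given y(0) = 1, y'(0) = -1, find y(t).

Characteristic equation r² + 2r + 17 = 0 has discriminant (2)² - 4·(17) = -64 < 0, so r = -1 ± 4i.
Hence y_h = C1*cos(4*t)*exp(-t) + C2*exp(-t)*sin(4*t).
Try y_p = A*cos(5*t) + B*sin(5*t). Substituting and equating the coefficients of cos(5t) and sin(5t) gives A = -5/82, B = -2/41, so y_p = -5*cos(5*t)/82 - 2*sin(5*t)/41.
General solution: y = -5*cos(5*t)/82 - 2*sin(5*t)/41 + C1*cos(4*t)*exp(-t) + C2*exp(-t)*sin(4*t).
Apply the initial conditions: y(0) = -5/82 + C1 = 1 and y'(0) = -10/41 - C1 + 4*C2 = -1. Solving gives C1 = 87/82, C2 = 25/328.

y = -5*cos(5*t)/82 - 2*sin(5*t)/41 + 25*exp(-t)*sin(4*t)/328 + 87*cos(4*t)*exp(-t)/82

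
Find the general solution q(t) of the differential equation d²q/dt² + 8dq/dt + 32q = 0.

Characteristic equation r² + 8r + 32 = 0 has discriminant (8)² - 4·(32) = -64 < 0, so r = -4 ± 4i.
Hence q_h = C1*cos(4*t)*exp(-4*t) + C2*exp(-4*t)*sin(4*t).

q = C1*cos(4*t)*exp(-4*t) + C2*exp(-4*t)*sin(4*t)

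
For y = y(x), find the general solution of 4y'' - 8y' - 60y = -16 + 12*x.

y = 22/75 - x/5 + C1*exp(-3*x) + C2*exp(5*x)

Divide through by 4: y'' - 2y' - 15y = -4 + 3*x.
Characteristic equation r² - 2r - 15 = 0 factors as (r + 3)(r - 5) = 0, so r = -3, 5.
Hence y_h = C1*exp(-3*x) + C2*exp(5*x).
For the particular solution try y_p = A0 + A1*x. Substituting and matching coefficients of each power of x gives A0 = 22/75, A1 = -1/5, so y_p = 22/75 - x/5.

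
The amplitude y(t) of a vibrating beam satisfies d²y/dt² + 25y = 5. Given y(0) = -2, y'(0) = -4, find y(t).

y = 1/5 - 11*cos(5*t)/5 - 4*sin(5*t)/5

Characteristic equation r² + 25 = 0 has discriminant (0)² - 4·(25) = -100 < 0, so r = ± 5i.
Hence y_h = C1*cos(5*t) + C2*sin(5*t).
For the particular solution try y_p = A0. Substituting and matching coefficients of each power of t gives A0 = 1/5, so y_p = 1/5.
General solution: y = 1/5 + C1*cos(5*t) + C2*sin(5*t).
Apply the initial conditions: y(0) = 1/5 + C1 = -2 and y'(0) = 5*C2 = -4. Solving gives C1 = -11/5, C2 = -4/5.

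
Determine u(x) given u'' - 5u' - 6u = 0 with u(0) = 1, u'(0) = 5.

u = exp(-x)/7 + 6*exp(6*x)/7

Characteristic equation r² - 5r - 6 = 0 factors as (r + 1)(r - 6) = 0, so r = -1, 6.
Hence u_h = C1*exp(-x) + C2*exp(6*x).
Apply the initial conditions: u(0) = C1 + C2 = 1 and u'(0) = -C1 + 6*C2 = 5. Solving gives C1 = 1/7, C2 = 6/7.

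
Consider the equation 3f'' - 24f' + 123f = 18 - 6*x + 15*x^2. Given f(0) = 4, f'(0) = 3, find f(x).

Divide through by 3: f'' - 8f' + 41f = 6 - 2*x + 5*x^2.
Characteristic equation r² - 8r + 41 = 0 has discriminant (-8)² - 4·(41) = -100 < 0, so r = 4 ± 5i.
Hence f_h = C1*cos(5*x)*exp(4*x) + C2*exp(4*x)*sin(5*x).
For the particular solution try f_p = A0 + A1*x + A2*x^2. Substituting and matching coefficients of each power of x gives A0 = 9660/68921, A1 = -2/1681, A2 = 5/41, so f_p = 9660/68921 - 2*x/1681 + 5*x^2/41.
General solution: f = 9660/68921 - 2*x/1681 + 5*x^2/41 + C1*cos(5*x)*exp(4*x) + C2*exp(4*x)*sin(5*x).
Apply the initial conditions: f(0) = 9660/68921 + C1 = 4 and f'(0) = -2/1681 + 4*C1 + 5*C2 = 3. Solving gives C1 = 266024/68921, C2 = -857251/344605.

f = 9660/68921 - 2*x/1681 + 5*x**2/41 - 857251*exp(4*x)*sin(5*x)/344605 + 266024*cos(5*x)*exp(4*x)/68921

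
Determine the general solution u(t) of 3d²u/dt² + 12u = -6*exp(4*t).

u = -exp(4*t)/10 + C1*cos(2*t) + C2*sin(2*t)

Divide through by 3: u'' + 4u = -2*exp(4*t).
Characteristic equation r² + 4 = 0 has discriminant (0)² - 4·(4) = -16 < 0, so r = ± 2i.
Hence u_h = C1*cos(2*t) + C2*sin(2*t).
Try u_p = A*exp(4*t). Substituting into the equation and dividing by exp(4*t) gives A = -1/10, so u_p = -exp(4*t)/10.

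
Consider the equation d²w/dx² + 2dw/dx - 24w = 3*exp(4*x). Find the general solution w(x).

w = C1*exp(-6*x) + C2*exp(4*x) + 3*x*exp(4*x)/10

Characteristic equation r² + 2r - 24 = 0 factors as (r + 6)(r - 4) = 0, so r = -6, 4.
Hence w_h = C1*exp(-6*x) + C2*exp(4*x).
Since exp(4*x) solves the homogeneous equation (r = 4 is a root of multiplicity 1), multiply the trial by x. Try w_p = A*x*exp(4*x). Substituting into the equation and dividing by exp(4*x) gives A = 3/10, so w_p = 3*x*exp(4*x)/10.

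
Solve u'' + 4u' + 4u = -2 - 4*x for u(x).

u = 1/2 - x + C1*exp(-2*x) + C2*x*exp(-2*x)

Characteristic equation r² + 4r + 4 = 0 has discriminant (4)² - 4·(4) = 0, so r = -2 is a repeated root.
Hence u_h = (C1 + C2*x)*exp(-2*x).
For the particular solution try u_p = A0 + A1*x. Substituting and matching coefficients of each power of x gives A0 = 1/2, A1 = -1, so u_p = 1/2 - x.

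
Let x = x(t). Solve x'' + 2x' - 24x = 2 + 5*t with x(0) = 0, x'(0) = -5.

Characteristic equation r² + 2r - 24 = 0 factors as (r + 6)(r - 4) = 0, so r = -6, 4.
Hence x_h = C1*exp(-6*t) + C2*exp(4*t).
For the particular solution try x_p = A0 + A1*t. Substituting and matching coefficients of each power of t gives A0 = -29/288, A1 = -5/24, so x_p = -29/288 - 5*t/24.
General solution: x = -29/288 - 5*t/24 + C1*exp(-6*t) + C2*exp(4*t).
Apply the initial conditions: x(0) = -29/288 + C1 + C2 = 0 and x'(0) = -5/24 - 6*C1 + 4*C2 = -5. Solving gives C1 = 187/360, C2 = -67/160.

x = -29/288 - 67*exp(4*t)/160 - 5*t/24 + 187*exp(-6*t)/360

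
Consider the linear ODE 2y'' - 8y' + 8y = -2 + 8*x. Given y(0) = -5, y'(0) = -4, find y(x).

Divide through by 2: y'' - 4y' + 4y = -1 + 4*x.
Characteristic equation r² - 4r + 4 = 0 has discriminant (-4)² - 4·(4) = 0, so r = 2 is a repeated root.
Hence y_h = (C1 + C2*x)*exp(2*x).
For the particular solution try y_p = A0 + A1*x. Substituting and matching coefficients of each power of x gives A0 = 3/4, A1 = 1, so y_p = 3/4 + x.
General solution: y = 3/4 + x + C1*exp(2*x) + C2*x*exp(2*x).
Apply the initial conditions: y(0) = 3/4 + C1 = -5 and y'(0) = 1 + C2 + 2*C1 = -4. Solving gives C1 = -23/4, C2 = 13/2.

y = 3/4 + x - 23*exp(2*x)/4 + 13*x*exp(2*x)/2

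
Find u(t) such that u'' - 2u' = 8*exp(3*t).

u = C2 + 8*exp(3*t)/3 + C1*exp(2*t)

Characteristic equation r² - 2r = 0 factors as (r - 2)r = 0, so r = 2, 0.
Hence u_h = C1*exp(2*t) + C2.
Try u_p = A*exp(3*t). Substituting into the equation and dividing by exp(3*t) gives A = 8/3, so u_p = 8*exp(3*t)/3.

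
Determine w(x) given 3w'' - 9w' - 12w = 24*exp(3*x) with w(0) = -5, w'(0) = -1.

w = -2*exp(3*x) - 17*exp(-x)/5 + 2*exp(4*x)/5

Divide through by 3: w'' - 3w' - 4w = 8*exp(3*x).
Characteristic equation r² - 3r - 4 = 0 factors as (r - 4)(r + 1) = 0, so r = 4, -1.
Hence w_h = C1*exp(4*x) + C2*exp(-x).
Try w_p = A*exp(3*x). Substituting into the equation and dividing by exp(3*x) gives A = -2, so w_p = -2*exp(3*x).
General solution: w = -2*exp(3*x) + C1*exp(4*x) + C2*exp(-x).
Apply the initial conditions: w(0) = -2 + C1 + C2 = -5 and w'(0) = -6 - C2 + 4*C1 = -1. Solving gives C1 = 2/5, C2 = -17/5.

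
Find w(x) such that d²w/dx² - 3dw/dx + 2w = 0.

Characteristic equation r² - 3r + 2 = 0 factors as (r - 1)(r - 2) = 0, so r = 1, 2.
Hence w_h = C1*exp(x) + C2*exp(2*x).

w = C1*exp(x) + C2*exp(2*x)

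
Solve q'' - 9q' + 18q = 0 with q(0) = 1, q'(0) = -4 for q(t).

Characteristic equation r² - 9r + 18 = 0 factors as (r - 3)(r - 6) = 0, so r = 3, 6.
Hence q_h = C1*exp(3*t) + C2*exp(6*t).
Apply the initial conditions: q(0) = C1 + C2 = 1 and q'(0) = 3*C1 + 6*C2 = -4. Solving gives C1 = 10/3, C2 = -7/3.

q = -7*exp(6*t)/3 + 10*exp(3*t)/3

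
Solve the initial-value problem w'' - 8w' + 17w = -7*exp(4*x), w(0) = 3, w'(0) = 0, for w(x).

w = -7*exp(4*x) - 12*exp(4*x)*sin(x) + 10*cos(x)*exp(4*x)

Characteristic equation r² - 8r + 17 = 0 has discriminant (-8)² - 4·(17) = -4 < 0, so r = 4 ± i.
Hence w_h = C1*cos(x)*exp(4*x) + C2*exp(4*x)*sin(x).
Try w_p = A*exp(4*x). Substituting into the equation and dividing by exp(4*x) gives A = -7, so w_p = -7*exp(4*x).
General solution: w = -7*exp(4*x) + C1*cos(x)*exp(4*x) + C2*exp(4*x)*sin(x).
Apply the initial conditions: w(0) = -7 + C1 = 3 and w'(0) = -28 + C2 + 4*C1 = 0. Solving gives C1 = 10, C2 = -12.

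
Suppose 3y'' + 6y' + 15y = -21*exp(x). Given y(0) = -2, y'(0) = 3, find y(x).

y = -7*exp(x)/8 - 9*cos(2*x)*exp(-x)/8 + 11*exp(-x)*sin(2*x)/8

Divide through by 3: y'' + 2y' + 5y = -7*exp(x).
Characteristic equation r² + 2r + 5 = 0 has discriminant (2)² - 4·(5) = -16 < 0, so r = -1 ± 2i.
Hence y_h = C1*cos(2*x)*exp(-x) + C2*exp(-x)*sin(2*x).
Try y_p = A*exp(x). Substituting into the equation and dividing by exp(x) gives A = -7/8, so y_p = -7*exp(x)/8.
General solution: y = -7*exp(x)/8 + C1*cos(2*x)*exp(-x) + C2*exp(-x)*sin(2*x).
Apply the initial conditions: y(0) = -7/8 + C1 = -2 and y'(0) = -7/8 - C1 + 2*C2 = 3. Solving gives C1 = -9/8, C2 = 11/8.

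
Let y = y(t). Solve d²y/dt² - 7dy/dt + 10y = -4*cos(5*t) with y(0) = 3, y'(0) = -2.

y = -14*exp(5*t)/5 + 6*cos(5*t)/145 + 14*sin(5*t)/145 + 167*exp(2*t)/29

Characteristic equation r² - 7r + 10 = 0 factors as (r - 2)(r - 5) = 0, so r = 2, 5.
Hence y_h = C1*exp(2*t) + C2*exp(5*t).
Try y_p = A*cos(5*t) + B*sin(5*t). Substituting and equating the coefficients of cos(5t) and sin(5t) gives A = 6/145, B = 14/145, so y_p = 6*cos(5*t)/145 + 14*sin(5*t)/145.
General solution: y = 6*cos(5*t)/145 + 14*sin(5*t)/145 + C1*exp(2*t) + C2*exp(5*t).
Apply the initial conditions: y(0) = 6/145 + C1 + C2 = 3 and y'(0) = 14/29 + 2*C1 + 5*C2 = -2. Solving gives C1 = 167/29, C2 = -14/5.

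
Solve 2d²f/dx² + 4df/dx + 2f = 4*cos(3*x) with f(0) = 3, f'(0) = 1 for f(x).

f = -4*cos(3*x)/25 + 3*sin(3*x)/25 + 79*exp(-x)/25 + 19*x*exp(-x)/5

Divide through by 2: f'' + 2f' + f = 2*cos(3*x).
Characteristic equation r² + 2r + 1 = 0 has discriminant (2)² - 4·(1) = 0, so r = -1 is a repeated root.
Hence f_h = (C1 + C2*x)*exp(-x).
Try f_p = A*cos(3*x) + B*sin(3*x). Substituting and equating the coefficients of cos(3x) and sin(3x) gives A = -4/25, B = 3/25, so f_p = -4*cos(3*x)/25 + 3*sin(3*x)/25.
General solution: f = -4*cos(3*x)/25 + 3*sin(3*x)/25 + C1*exp(-x) + C2*x*exp(-x).
Apply the initial conditions: f(0) = -4/25 + C1 = 3 and f'(0) = 9/25 + C2 - C1 = 1. Solving gives C1 = 79/25, C2 = 19/5.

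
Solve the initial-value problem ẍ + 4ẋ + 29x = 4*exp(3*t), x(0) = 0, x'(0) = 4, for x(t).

x = 2*exp(3*t)/25 - 2*cos(5*t)*exp(-2*t)/25 + 18*exp(-2*t)*sin(5*t)/25

Characteristic equation r² + 4r + 29 = 0 has discriminant (4)² - 4·(29) = -100 < 0, so r = -2 ± 5i.
Hence x_h = C1*cos(5*t)*exp(-2*t) + C2*exp(-2*t)*sin(5*t).
Try x_p = A*exp(3*t). Substituting into the equation and dividing by exp(3*t) gives A = 2/25, so x_p = 2*exp(3*t)/25.
General solution: x = 2*exp(3*t)/25 + C1*cos(5*t)*exp(-2*t) + C2*exp(-2*t)*sin(5*t).
Apply the initial conditions: x(0) = 2/25 + C1 = 0 and x'(0) = 6/25 - 2*C1 + 5*C2 = 4. Solving gives C1 = -2/25, C2 = 18/25.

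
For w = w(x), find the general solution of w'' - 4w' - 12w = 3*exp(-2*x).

Characteristic equation r² - 4r - 12 = 0 factors as (r + 2)(r - 6) = 0, so r = -2, 6.
Hence w_h = C1*exp(-2*x) + C2*exp(6*x).
Since exp(-2*x) solves the homogeneous equation (r = -2 is a root of multiplicity 1), multiply the trial by x. Try w_p = A*x*exp(-2*x). Substituting into the equation and dividing by exp(-2*x) gives A = -3/8, so w_p = -3*x*exp(-2*x)/8.

w = C1*exp(-2*x) + C2*exp(6*x) - 3*x*exp(-2*x)/8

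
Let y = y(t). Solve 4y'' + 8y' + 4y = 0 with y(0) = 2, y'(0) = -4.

y = 2*exp(-t) - 2*t*exp(-t)

Divide through by 4: y'' + 2y' + y = 0.
Characteristic equation r² + 2r + 1 = 0 has discriminant (2)² - 4·(1) = 0, so r = -1 is a repeated root.
Hence y_h = (C1 + C2*t)*exp(-t).
Apply the initial conditions: y(0) = C1 = 2 and y'(0) = C2 - C1 = -4. Solving gives C1 = 2, C2 = -2.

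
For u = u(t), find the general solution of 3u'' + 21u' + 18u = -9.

u = -1/2 + C1*exp(-6*t) + C2*exp(-t)

Divide through by 3: u'' + 7u' + 6u = -3.
Characteristic equation r² + 7r + 6 = 0 factors as (r + 6)(r + 1) = 0, so r = -6, -1.
Hence u_h = C1*exp(-6*t) + C2*exp(-t).
For the particular solution try u_p = A0. Substituting and matching coefficients of each power of t gives A0 = -1/2, so u_p = -1/2.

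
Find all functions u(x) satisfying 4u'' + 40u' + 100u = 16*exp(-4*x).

u = 4*exp(-4*x) + C1*exp(-5*x) + C2*x*exp(-5*x)

Divide through by 4: u'' + 10u' + 25u = 4*exp(-4*x).
Characteristic equation r² + 10r + 25 = 0 has discriminant (10)² - 4·(25) = 0, so r = -5 is a repeated root.
Hence u_h = (C1 + C2*x)*exp(-5*x).
Try u_p = A*exp(-4*x). Substituting into the equation and dividing by exp(-4*x) gives A = 4, so u_p = 4*exp(-4*x).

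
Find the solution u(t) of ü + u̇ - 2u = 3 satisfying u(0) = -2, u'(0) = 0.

Characteristic equation r² + r - 2 = 0 factors as (r + 2)(r - 1) = 0, so r = -2, 1.
Hence u_h = C1*exp(-2*t) + C2*exp(t).
For the particular solution try u_p = A0. Substituting and matching coefficients of each power of t gives A0 = -3/2, so u_p = -3/2.
General solution: u = -3/2 + C1*exp(-2*t) + C2*exp(t).
Apply the initial conditions: u(0) = -3/2 + C1 + C2 = -2 and u'(0) = C2 - 2*C1 = 0. Solving gives C1 = -1/6, C2 = -1/3.

u = -3/2 - exp(t)/3 - exp(-2*t)/6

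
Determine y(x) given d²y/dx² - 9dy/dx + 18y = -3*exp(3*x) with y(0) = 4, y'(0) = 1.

Characteristic equation r² - 9r + 18 = 0 factors as (r - 3)(r - 6) = 0, so r = 3, 6.
Hence y_h = C1*exp(3*x) + C2*exp(6*x).
Since exp(3*x) solves the homogeneous equation (r = 3 is a root of multiplicity 1), multiply the trial by x. Try y_p = A*x*exp(3*x). Substituting into the equation and dividing by exp(3*x) gives A = 1, so y_p = x*exp(3*x).
General solution: y = C1*exp(3*x) + C2*exp(6*x) + x*exp(3*x).
Apply the initial conditions: y(0) = C1 + C2 = 4 and y'(0) = 1 + 3*C1 + 6*C2 = 1. Solving gives C1 = 8, C2 = -4.

y = -4*exp(6*x) + 8*exp(3*x) + x*exp(3*x)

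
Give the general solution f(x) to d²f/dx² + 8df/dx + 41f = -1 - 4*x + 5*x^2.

Characteristic equation r² + 8r + 41 = 0 has discriminant (8)² - 4·(41) = -100 < 0, so r = -4 ± 5i.
Hence f_h = C1*cos(5*x)*exp(-4*x) + C2*exp(-4*x)*sin(5*x).
For the particular solution try f_p = A0 + A1*x + A2*x^2. Substituting and matching coefficients of each power of x gives A0 = -139/68921, A1 = -244/1681, A2 = 5/41, so f_p = -139/68921 - 244*x/1681 + 5*x^2/41.

f = -139/68921 - 244*x/1681 + 5*x**2/41 + C1*cos(5*x)*exp(-4*x) + C2*exp(-4*x)*sin(5*x)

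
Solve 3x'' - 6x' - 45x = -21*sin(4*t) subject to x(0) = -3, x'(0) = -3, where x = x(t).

Divide through by 3: x'' - 2x' - 15x = -7*sin(4*t).
Characteristic equation r² - 2r - 15 = 0 factors as (r - 5)(r + 3) = 0, so r = 5, -3.
Hence x_h = C1*exp(5*t) + C2*exp(-3*t).
Try x_p = A*cos(4*t) + B*sin(4*t). Substituting and equating the coefficients of cos(4t) and sin(4t) gives A = -56/1025, B = 217/1025, so x_p = -56*cos(4*t)/1025 + 217*sin(4*t)/1025.
General solution: x = -56*cos(4*t)/1025 + 217*sin(4*t)/1025 + C1*exp(5*t) + C2*exp(-3*t).
Apply the initial conditions: x(0) = -56/1025 + C1 + C2 = -3 and x'(0) = 868/1025 - 3*C2 + 5*C1 = -3. Solving gives C1 = -65/41, C2 = -34/25.

x = -65*exp(5*t)/41 - 56*cos(4*t)/1025 - 34*exp(-3*t)/25 + 217*sin(4*t)/1025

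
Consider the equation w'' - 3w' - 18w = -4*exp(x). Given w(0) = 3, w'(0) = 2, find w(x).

Characteristic equation r² - 3r - 18 = 0 factors as (r + 3)(r - 6) = 0, so r = -3, 6.
Hence w_h = C1*exp(-3*x) + C2*exp(6*x).
Try w_p = A*exp(x). Substituting into the equation and dividing by exp(x) gives A = 1/5, so w_p = exp(x)/5.
General solution: w = exp(x)/5 + C1*exp(-3*x) + C2*exp(6*x).
Apply the initial conditions: w(0) = 1/5 + C1 + C2 = 3 and w'(0) = 1/5 - 3*C1 + 6*C2 = 2. Solving gives C1 = 5/3, C2 = 17/15.

w = exp(x)/5 + 5*exp(-3*x)/3 + 17*exp(6*x)/15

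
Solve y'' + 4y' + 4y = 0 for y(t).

Characteristic equation r² + 4r + 4 = 0 has discriminant (4)² - 4·(4) = 0, so r = -2 is a repeated root.
Hence y_h = (C1 + C2*t)*exp(-2*t).

y = C1*exp(-2*t) + C2*t*exp(-2*t)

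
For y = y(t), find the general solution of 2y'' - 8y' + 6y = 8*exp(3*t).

y = C1*exp(3*t) + C2*exp(t) + 2*t*exp(3*t)

Divide through by 2: y'' - 4y' + 3y = 4*exp(3*t).
Characteristic equation r² - 4r + 3 = 0 factors as (r - 3)(r - 1) = 0, so r = 3, 1.
Hence y_h = C1*exp(3*t) + C2*exp(t).
Since exp(3*t) solves the homogeneous equation (r = 3 is a root of multiplicity 1), multiply the trial by t. Try y_p = A*t*exp(3*t). Substituting into the equation and dividing by exp(3*t) gives A = 2, so y_p = 2*t*exp(3*t).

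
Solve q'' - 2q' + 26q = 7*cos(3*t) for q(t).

Characteristic equation r² - 2r + 26 = 0 has discriminant (-2)² - 4·(26) = -100 < 0, so r = 1 ± 5i.
Hence q_h = C1*cos(5*t)*exp(t) + C2*exp(t)*sin(5*t).
Try q_p = A*cos(3*t) + B*sin(3*t). Substituting and equating the coefficients of cos(3t) and sin(3t) gives A = 119/325, B = -42/325, so q_p = -42*sin(3*t)/325 + 119*cos(3*t)/325.

q = -42*sin(3*t)/325 + 119*cos(3*t)/325 + C1*cos(5*t)*exp(t) + C2*exp(t)*sin(5*t)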